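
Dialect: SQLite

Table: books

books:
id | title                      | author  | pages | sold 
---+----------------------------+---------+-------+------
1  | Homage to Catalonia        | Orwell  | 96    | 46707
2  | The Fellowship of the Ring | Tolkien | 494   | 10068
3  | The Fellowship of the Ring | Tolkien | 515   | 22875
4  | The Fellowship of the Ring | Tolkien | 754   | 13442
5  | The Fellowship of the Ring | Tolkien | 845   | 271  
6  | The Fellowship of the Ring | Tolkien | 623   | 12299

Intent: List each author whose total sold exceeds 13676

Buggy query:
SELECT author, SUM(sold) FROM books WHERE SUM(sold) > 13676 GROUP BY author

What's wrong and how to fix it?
Bug: SUM(sold) is an aggregate, but WHERE filters rows before aggregation

Fix: Use HAVING (which filters groups after aggregation) instead of WHERE

Corrected query:
SELECT author, SUM(sold) FROM books GROUP BY author HAVING SUM(sold) > 13676

Result:
author  | SUM(sold)
--------+----------
Orwell  | 46707    
Tolkien | 58955    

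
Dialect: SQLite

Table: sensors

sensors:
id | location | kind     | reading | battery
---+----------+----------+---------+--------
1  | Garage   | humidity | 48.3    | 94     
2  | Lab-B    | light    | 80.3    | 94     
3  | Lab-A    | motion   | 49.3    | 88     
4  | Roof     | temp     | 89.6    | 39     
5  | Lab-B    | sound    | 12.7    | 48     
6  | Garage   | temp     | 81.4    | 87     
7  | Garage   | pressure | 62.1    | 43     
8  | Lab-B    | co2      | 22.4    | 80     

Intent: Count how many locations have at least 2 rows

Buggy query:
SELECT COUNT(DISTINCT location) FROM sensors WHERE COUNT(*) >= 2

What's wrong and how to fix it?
Bug: COUNT(*) cannot appear in WHERE; the per-group count doesn't exist yet

Fix: Group first with HAVING COUNT(*) >= 2, then COUNT the resulting groups

Corrected query:
SELECT COUNT(*) FROM (SELECT location FROM sensors GROUP BY location HAVING COUNT(*) >= 2)

Result:
COUNT(*)
--------
2       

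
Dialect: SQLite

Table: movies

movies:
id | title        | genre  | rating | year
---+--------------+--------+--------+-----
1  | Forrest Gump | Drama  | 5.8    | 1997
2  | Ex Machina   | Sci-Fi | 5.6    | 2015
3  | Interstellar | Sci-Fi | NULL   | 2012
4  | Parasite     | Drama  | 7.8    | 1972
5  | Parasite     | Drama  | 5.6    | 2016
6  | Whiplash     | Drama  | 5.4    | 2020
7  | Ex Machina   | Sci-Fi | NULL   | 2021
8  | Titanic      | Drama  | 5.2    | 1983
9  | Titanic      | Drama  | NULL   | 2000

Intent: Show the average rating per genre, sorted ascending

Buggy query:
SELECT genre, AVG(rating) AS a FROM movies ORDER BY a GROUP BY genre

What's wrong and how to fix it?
Bug: ORDER BY appears before GROUP BY; SQL clause order requires GROUP BY first

Fix: Reorder: SELECT … FROM … GROUP BY … ORDER BY …

Corrected query:
SELECT genre, AVG(rating) AS a FROM movies GROUP BY genre ORDER BY a

Result:
genre  | a   
-------+-----
Sci-Fi | 5.6 
Drama  | 5.96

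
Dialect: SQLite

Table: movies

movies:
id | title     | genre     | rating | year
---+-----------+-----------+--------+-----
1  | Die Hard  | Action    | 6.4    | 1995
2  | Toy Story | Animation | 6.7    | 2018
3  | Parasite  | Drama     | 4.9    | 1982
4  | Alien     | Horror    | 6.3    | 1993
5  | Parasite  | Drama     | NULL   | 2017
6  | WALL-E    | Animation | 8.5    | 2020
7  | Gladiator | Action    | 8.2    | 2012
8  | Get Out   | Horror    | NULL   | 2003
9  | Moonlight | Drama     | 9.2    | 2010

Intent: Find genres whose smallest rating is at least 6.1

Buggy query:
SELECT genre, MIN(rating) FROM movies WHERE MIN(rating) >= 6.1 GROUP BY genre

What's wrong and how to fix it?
Bug: Aggregates like MIN are computed per group after WHERE runs

Fix: Use HAVING for the per-group MIN condition

Corrected query:
SELECT genre, MIN(rating) FROM movies GROUP BY genre HAVING MIN(rating) >= 6.1

Result:
genre     | MIN(rating)
----------+------------
Action    | 6.4        
Animation | 6.7        
Horror    | 6.3        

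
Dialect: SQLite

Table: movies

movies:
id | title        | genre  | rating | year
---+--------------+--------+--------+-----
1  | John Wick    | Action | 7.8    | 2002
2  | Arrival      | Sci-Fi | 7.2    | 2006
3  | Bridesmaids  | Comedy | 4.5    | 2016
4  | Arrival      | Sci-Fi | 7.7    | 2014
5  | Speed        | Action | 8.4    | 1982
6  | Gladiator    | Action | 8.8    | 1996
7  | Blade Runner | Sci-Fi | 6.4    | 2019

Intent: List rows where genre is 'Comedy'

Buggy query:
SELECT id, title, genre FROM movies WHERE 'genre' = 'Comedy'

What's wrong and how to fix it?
Bug: 'genre' in single quotes is a string literal, not the column; the comparison is literal-vs-literal and never true

Fix: Remove the quotes around the column name (or use double quotes for an identifier)

Corrected query:
SELECT id, title, genre FROM movies WHERE genre = 'Comedy'

Result:
id | title       | genre 
---+-------------+-------
3  | Bridesmaids | Comedy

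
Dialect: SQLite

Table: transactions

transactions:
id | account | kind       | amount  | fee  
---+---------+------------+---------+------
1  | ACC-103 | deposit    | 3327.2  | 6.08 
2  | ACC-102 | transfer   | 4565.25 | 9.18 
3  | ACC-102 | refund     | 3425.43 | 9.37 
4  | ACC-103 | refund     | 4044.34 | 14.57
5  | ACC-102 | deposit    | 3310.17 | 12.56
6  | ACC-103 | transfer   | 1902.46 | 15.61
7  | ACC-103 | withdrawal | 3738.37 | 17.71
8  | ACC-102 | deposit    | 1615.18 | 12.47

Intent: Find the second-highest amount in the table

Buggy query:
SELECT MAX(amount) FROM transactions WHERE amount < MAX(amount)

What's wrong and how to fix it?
Bug: MAX(amount) on the right of the comparison is an aggregate-in-WHERE error

Fix: Put the inner MAX in a scalar subquery

Corrected query:
SELECT MAX(amount) FROM transactions WHERE amount < (SELECT MAX(amount) FROM transactions)

Result:
MAX(amount)
-----------
4044.34    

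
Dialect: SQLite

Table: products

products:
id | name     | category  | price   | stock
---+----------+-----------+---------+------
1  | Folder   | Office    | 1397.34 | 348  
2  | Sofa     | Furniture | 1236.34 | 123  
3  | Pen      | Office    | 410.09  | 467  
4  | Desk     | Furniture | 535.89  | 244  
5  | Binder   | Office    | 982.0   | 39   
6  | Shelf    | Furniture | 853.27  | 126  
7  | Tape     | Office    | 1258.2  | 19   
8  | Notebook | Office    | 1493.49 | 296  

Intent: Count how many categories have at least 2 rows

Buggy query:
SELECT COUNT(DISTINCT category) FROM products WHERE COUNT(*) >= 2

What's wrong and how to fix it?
Bug: WHERE filters individual rows, not groups, so a group-level COUNT is invalid there

Fix: Use a subquery that GROUPs and filters with HAVING, then count its rows

Corrected query:
SELECT COUNT(*) FROM (SELECT category FROM products GROUP BY category HAVING COUNT(*) >= 2)

Result:
COUNT(*)
--------
2       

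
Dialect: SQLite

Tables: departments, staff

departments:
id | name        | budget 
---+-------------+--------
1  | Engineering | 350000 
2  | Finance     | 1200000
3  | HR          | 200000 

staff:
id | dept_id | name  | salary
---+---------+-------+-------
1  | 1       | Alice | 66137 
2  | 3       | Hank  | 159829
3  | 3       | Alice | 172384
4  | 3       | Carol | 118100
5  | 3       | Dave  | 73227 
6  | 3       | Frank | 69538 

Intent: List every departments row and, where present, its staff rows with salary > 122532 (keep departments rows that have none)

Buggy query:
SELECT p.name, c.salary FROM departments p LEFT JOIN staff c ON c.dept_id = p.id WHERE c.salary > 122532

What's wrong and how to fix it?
Bug: A WHERE condition on the right-hand table after LEFT JOIN drops unmatched parents

Fix: Move the right-table condition into the ON clause so unmatched parents are kept

Corrected query:
SELECT p.name, c.salary FROM departments p LEFT JOIN staff c ON c.dept_id = p.id AND c.salary > 122532

Result:
name        | salary
------------+-------
Engineering | NULL  
Finance     | NULL  
HR          | 159829
HR          | 172384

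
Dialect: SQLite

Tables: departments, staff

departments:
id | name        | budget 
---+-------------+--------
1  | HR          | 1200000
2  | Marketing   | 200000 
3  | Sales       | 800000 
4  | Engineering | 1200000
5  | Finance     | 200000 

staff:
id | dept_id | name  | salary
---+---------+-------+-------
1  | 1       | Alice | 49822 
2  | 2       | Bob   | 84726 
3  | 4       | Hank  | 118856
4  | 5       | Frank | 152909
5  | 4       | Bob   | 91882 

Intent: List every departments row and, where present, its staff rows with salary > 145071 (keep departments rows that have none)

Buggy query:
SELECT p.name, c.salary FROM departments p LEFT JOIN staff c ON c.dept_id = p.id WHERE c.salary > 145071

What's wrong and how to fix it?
Bug: Filtering c.salary in WHERE discards the NULL rows produced by LEFT JOIN, turning it into an inner join

Fix: Move the right-table condition into the ON clause so unmatched parents are kept

Corrected query:
SELECT p.name, c.salary FROM departments p LEFT JOIN staff c ON c.dept_id = p.id AND c.salary > 145071

Result:
name        | salary
------------+-------
HR          | NULL  
Marketing   | NULL  
Sales       | NULL  
Engineering | NULL  
Finance     | 152909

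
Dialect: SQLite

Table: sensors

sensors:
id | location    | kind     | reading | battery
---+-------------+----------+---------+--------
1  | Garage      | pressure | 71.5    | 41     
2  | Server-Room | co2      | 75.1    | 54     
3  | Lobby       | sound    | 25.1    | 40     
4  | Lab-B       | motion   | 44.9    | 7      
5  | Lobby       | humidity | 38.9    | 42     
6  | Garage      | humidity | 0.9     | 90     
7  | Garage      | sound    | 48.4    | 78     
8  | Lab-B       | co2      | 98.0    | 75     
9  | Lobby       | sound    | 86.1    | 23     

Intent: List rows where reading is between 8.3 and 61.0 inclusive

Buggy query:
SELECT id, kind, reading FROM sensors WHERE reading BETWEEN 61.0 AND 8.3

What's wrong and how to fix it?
Bug: The bounds are reversed; BETWEEN a AND b requires a <= b to match anything

Fix: Swap the bounds so the smaller value comes first

Corrected query:
SELECT id, kind, reading FROM sensors WHERE reading BETWEEN 8.3 AND 61.0

Result:
id | kind     | reading
---+----------+--------
3  | sound    | 25.1   
4  | motion   | 44.9   
5  | humidity | 38.9   
7  | sound    | 48.4   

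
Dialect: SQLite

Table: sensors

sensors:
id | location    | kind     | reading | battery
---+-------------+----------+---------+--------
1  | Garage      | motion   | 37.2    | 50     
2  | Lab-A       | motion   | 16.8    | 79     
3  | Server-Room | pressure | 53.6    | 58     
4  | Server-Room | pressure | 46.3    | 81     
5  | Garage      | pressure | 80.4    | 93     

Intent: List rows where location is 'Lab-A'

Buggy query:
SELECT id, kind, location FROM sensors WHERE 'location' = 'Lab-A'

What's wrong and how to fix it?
Bug: 'location' in single quotes is a string literal, not the column; the comparison is literal-vs-literal and never true

Fix: Remove the quotes around the column name (or use double quotes for an identifier)

Corrected query:
SELECT id, kind, location FROM sensors WHERE location = 'Lab-A'

Result:
id | kind   | location
---+--------+---------
2  | motion | Lab-A   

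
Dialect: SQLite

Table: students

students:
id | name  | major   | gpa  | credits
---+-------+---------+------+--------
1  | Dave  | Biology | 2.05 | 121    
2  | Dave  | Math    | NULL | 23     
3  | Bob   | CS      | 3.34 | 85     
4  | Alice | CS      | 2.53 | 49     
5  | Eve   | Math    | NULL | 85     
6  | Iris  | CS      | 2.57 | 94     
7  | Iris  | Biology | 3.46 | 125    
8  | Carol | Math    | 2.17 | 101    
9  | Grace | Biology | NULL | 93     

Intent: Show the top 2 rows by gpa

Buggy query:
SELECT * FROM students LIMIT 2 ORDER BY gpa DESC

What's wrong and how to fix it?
Bug: ORDER BY cannot follow LIMIT; LIMIT is the final clause

Fix: Sort with ORDER BY, then apply LIMIT

Corrected query:
SELECT * FROM students ORDER BY gpa DESC LIMIT 2

Result:
id | name | major   | gpa  | credits
---+------+---------+------+--------
7  | Iris | Biology | 3.46 | 125    
3  | Bob  | CS      | 3.34 | 85     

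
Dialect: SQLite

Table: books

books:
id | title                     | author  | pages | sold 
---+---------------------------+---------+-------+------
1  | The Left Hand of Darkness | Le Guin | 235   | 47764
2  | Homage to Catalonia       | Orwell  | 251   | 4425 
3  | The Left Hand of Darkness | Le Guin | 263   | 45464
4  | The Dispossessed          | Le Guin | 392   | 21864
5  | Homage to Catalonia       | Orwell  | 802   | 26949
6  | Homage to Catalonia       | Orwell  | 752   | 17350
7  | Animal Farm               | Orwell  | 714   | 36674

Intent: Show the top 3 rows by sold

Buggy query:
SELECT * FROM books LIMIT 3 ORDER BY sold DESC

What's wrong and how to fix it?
Bug: LIMIT must come after ORDER BY

Fix: Sort with ORDER BY, then apply LIMIT

Corrected query:
SELECT * FROM books ORDER BY sold DESC LIMIT 3

Result:
id | title                     | author  | pages | sold 
---+---------------------------+---------+-------+------
1  | The Left Hand of Darkness | Le Guin | 235   | 47764
3  | The Left Hand of Darkness | Le Guin | 263   | 45464
7  | Animal Farm               | Orwell  | 714   | 36674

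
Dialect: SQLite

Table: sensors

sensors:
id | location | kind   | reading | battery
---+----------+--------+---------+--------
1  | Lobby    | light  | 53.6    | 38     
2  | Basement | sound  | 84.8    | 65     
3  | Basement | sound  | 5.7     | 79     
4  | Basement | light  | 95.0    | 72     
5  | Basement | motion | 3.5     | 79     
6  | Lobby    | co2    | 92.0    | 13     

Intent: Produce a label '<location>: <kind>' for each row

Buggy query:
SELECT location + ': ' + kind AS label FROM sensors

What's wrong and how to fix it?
Bug: SQLite uses || for string concatenation; + coerces text to numbers (yielding 0)

Fix: Replace + with || to concatenate text

Corrected query:
SELECT location || ': ' || kind AS label FROM sensors

Result:
label           
----------------
Lobby: light    
Basement: sound 
Basement: sound 
Basement: light 
Basement: motion
Lobby: co2      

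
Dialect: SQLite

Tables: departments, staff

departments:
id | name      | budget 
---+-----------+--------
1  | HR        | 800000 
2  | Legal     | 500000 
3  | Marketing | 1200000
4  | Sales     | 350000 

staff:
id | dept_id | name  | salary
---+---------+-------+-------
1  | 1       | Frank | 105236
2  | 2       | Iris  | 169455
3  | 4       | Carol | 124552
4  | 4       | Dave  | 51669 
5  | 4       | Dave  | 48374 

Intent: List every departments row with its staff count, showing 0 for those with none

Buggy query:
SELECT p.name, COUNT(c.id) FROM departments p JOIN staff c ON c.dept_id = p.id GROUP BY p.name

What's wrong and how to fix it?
Bug: INNER JOIN drops departments rows that have no matching staff rows

Fix: Switch to LEFT JOIN to retain unmatched parent rows

Corrected query:
SELECT p.name, COUNT(c.id) FROM departments p LEFT JOIN staff c ON c.dept_id = p.id GROUP BY p.name

Result:
name      | COUNT(c.id)
----------+------------
HR        | 1          
Legal     | 1          
Marketing | 0          
Sales     | 3          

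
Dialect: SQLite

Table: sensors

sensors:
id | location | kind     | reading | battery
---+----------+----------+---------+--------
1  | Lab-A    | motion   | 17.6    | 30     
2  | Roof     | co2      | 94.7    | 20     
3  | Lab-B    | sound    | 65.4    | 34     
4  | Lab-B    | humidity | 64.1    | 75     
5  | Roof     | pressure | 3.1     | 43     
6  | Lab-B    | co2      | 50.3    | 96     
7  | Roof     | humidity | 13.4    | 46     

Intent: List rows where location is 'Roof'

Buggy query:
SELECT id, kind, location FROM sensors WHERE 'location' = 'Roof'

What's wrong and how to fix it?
Bug: Single quotes denote string literals in SQL; the column name is being compared as a constant string

Fix: Remove the quotes around the column name (or use double quotes for an identifier)

Corrected query:
SELECT id, kind, location FROM sensors WHERE location = 'Roof'

Result:
id | kind     | location
---+----------+---------
2  | co2      | Roof    
5  | pressure | Roof    
7  | humidity | Roof    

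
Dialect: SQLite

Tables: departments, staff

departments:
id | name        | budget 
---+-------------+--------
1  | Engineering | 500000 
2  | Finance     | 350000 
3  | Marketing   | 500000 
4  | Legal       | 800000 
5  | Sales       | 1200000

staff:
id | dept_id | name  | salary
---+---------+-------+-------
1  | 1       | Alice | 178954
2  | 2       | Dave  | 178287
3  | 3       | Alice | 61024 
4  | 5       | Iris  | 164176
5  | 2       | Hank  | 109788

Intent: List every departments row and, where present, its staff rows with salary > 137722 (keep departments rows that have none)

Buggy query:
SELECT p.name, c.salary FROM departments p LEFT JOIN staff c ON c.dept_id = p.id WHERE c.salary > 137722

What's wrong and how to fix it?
Bug: A WHERE condition on the right-hand table after LEFT JOIN drops unmatched parents

Fix: Put 'c.salary > 137722' in the JOIN's ON clause instead of WHERE

Corrected query:
SELECT p.name, c.salary FROM departments p LEFT JOIN staff c ON c.dept_id = p.id AND c.salary > 137722

Result:
name        | salary
------------+-------
Engineering | 178954
Finance     | 178287
Marketing   | NULL  
Legal       | NULL  
Sales       | 164176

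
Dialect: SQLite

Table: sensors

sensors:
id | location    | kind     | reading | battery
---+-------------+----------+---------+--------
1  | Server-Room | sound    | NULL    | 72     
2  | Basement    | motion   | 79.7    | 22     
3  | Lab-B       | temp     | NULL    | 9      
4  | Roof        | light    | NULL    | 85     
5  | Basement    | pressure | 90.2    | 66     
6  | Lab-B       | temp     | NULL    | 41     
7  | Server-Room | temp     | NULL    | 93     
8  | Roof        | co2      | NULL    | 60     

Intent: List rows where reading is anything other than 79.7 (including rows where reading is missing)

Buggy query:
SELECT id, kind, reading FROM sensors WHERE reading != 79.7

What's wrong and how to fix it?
Bug: Inequality against NULL is unknown, not true; rows with NULL are dropped

Fix: Handle NULL separately with IS NULL alongside the inequality

Corrected query:
SELECT id, kind, reading FROM sensors WHERE reading != 79.7 OR reading IS NULL

Result:
id | kind     | reading
---+----------+--------
1  | sound    | NULL   
3  | temp     | NULL   
4  | light    | NULL   
5  | pressure | 90.2   
6  | temp     | NULL   
7  | temp     | NULL   
8  | co2      | NULL   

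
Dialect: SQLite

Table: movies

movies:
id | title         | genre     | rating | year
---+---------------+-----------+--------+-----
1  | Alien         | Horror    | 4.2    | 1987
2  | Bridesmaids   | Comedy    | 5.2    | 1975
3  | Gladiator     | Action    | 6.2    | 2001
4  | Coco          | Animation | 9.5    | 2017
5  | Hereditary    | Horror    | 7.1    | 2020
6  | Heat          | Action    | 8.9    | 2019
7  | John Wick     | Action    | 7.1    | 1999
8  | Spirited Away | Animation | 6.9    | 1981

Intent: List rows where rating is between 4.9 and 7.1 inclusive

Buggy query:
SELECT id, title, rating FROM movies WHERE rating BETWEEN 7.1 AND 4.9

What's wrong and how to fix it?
Bug: The bounds are reversed; BETWEEN a AND b requires a <= b to match anything

Fix: Swap the bounds so the smaller value comes first

Corrected query:
SELECT id, title, rating FROM movies WHERE rating BETWEEN 4.9 AND 7.1

Result:
id | title         | rating
---+---------------+-------
2  | Bridesmaids   | 5.2   
3  | Gladiator     | 6.2   
5  | Hereditary    | 7.1   
7  | John Wick     | 7.1   
8  | Spirited Away | 6.9   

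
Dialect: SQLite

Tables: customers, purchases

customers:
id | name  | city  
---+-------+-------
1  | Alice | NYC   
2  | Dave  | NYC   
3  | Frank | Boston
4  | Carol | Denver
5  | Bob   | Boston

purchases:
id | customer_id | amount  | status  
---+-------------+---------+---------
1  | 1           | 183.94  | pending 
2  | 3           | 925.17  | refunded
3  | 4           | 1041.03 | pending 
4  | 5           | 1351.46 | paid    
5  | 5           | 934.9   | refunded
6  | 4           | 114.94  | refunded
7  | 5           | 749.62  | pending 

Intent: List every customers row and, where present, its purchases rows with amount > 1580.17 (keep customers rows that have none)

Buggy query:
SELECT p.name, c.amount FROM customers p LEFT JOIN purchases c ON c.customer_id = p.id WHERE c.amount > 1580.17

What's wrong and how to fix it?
Bug: A WHERE condition on the right-hand table after LEFT JOIN drops unmatched parents

Fix: Put 'c.amount > 1580.17' in the JOIN's ON clause instead of WHERE

Corrected query:
SELECT p.name, c.amount FROM customers p LEFT JOIN purchases c ON c.customer_id = p.id AND c.amount > 1580.17

Result:
name  | amount
------+-------
Alice | NULL  
Dave  | NULL  
Frank | NULL  
Carol | NULL  
Bob   | NULL  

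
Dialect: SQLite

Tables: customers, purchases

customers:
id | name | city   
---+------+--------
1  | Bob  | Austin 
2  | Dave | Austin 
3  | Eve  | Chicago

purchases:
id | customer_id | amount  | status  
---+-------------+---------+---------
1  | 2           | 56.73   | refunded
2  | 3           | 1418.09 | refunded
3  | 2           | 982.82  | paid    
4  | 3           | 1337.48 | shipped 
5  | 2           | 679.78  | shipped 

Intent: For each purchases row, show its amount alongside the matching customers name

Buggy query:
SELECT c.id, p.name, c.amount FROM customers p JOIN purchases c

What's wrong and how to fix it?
Bug: Missing join condition: each purchases row is matched to all customers rows instead of just its own

Fix: Add ON c.customer_id = p.id to the JOIN

Corrected query:
SELECT c.id, p.name, c.amount FROM customers p JOIN purchases c ON c.customer_id = p.id

Result:
id | name | amount 
---+------+--------
1  | Dave | 56.73  
2  | Eve  | 1418.09
3  | Dave | 982.82 
4  | Eve  | 1337.48
5  | Dave | 679.78 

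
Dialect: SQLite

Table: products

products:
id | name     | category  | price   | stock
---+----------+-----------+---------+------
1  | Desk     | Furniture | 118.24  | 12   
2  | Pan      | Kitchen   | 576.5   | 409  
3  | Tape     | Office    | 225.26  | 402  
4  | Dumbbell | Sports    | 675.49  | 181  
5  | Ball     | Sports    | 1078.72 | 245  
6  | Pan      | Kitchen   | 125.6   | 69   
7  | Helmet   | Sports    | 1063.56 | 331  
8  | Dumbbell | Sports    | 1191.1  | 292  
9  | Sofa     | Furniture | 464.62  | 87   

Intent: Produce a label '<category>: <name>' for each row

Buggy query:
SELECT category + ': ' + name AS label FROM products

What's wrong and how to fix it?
Bug: '+' is numeric addition; on text columns SQLite converts them to 0 instead of concatenating

Fix: Use the || operator for string concatenation

Corrected query:
SELECT category || ': ' || name AS label FROM products

Result:
label           
----------------
Furniture: Desk 
Kitchen: Pan    
Office: Tape    
Sports: Dumbbell
Sports: Ball    
Kitchen: Pan    
Sports: Helmet  
Sports: Dumbbell
Furniture: Sofa 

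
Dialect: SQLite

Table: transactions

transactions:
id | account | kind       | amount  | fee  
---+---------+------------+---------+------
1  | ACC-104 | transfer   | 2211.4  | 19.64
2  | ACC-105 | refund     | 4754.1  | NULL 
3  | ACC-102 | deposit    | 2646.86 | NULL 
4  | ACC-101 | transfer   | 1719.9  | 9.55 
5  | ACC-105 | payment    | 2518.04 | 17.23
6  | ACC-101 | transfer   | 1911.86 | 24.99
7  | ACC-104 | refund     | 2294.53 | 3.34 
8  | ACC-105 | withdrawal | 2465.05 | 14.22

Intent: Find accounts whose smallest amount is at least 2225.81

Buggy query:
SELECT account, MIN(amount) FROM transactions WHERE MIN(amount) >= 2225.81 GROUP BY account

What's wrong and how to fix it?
Bug: Aggregates like MIN are computed per group after WHERE runs

Fix: Replace WHERE with HAVING after the GROUP BY

Corrected query:
SELECT account, MIN(amount) FROM transactions GROUP BY account HAVING MIN(amount) >= 2225.81

Result:
account | MIN(amount)
--------+------------
ACC-102 | 2646.86    
ACC-105 | 2465.05    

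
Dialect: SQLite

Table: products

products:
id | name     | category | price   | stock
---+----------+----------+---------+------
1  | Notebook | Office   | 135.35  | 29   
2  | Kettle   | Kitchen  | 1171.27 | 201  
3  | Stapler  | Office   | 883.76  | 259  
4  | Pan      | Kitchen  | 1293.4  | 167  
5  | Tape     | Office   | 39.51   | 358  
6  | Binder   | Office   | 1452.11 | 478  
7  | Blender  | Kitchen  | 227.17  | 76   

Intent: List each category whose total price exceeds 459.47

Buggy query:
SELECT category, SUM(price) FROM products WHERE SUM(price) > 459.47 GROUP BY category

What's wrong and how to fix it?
Bug: WHERE runs before GROUP BY, so aggregates aren't available there

Fix: Use HAVING (which filters groups after aggregation) instead of WHERE

Corrected query:
SELECT category, SUM(price) FROM products GROUP BY category HAVING SUM(price) > 459.47

Result:
category | SUM(price)
---------+-----------
Kitchen  | 2691.84   
Office   | 2510.73   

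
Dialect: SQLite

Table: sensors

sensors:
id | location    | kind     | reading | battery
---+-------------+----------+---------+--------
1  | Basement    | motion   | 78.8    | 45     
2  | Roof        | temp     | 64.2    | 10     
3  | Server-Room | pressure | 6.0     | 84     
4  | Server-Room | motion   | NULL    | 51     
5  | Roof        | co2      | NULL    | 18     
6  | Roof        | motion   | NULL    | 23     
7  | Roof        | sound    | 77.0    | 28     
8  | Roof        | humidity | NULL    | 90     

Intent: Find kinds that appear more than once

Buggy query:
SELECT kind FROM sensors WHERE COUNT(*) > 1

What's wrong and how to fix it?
Bug: WHERE can't reference COUNT(*); aggregates are computed after WHERE

Fix: Group first, then use HAVING for the count condition

Corrected query:
SELECT kind FROM sensors GROUP BY kind HAVING COUNT(*) > 1

Result:
kind  
------
motion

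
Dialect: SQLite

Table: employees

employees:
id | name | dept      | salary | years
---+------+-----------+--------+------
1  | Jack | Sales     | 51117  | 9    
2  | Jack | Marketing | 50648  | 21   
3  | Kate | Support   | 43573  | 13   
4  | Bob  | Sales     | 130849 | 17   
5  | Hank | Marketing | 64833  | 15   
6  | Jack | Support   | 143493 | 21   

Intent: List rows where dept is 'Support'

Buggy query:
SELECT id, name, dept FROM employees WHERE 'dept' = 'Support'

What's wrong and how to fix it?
Bug: Single quotes denote string literals in SQL; the column name is being compared as a constant string

Fix: Reference the column as dept without single quotes

Corrected query:
SELECT id, name, dept FROM employees WHERE dept = 'Support'

Result:
id | name | dept   
---+------+--------
3  | Kate | Support
6  | Jack | Support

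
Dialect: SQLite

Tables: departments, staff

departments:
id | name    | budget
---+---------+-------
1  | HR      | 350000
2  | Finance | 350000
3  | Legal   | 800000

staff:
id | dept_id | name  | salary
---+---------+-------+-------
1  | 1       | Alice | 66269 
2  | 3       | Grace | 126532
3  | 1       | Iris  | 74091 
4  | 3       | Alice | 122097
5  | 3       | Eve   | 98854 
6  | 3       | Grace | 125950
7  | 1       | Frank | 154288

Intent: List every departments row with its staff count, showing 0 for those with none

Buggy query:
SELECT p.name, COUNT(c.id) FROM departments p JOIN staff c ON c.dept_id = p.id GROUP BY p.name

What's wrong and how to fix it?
Bug: An inner join excludes parents with zero children

Fix: Use LEFT JOIN so parents without children still appear (COUNT(c.id) gives 0)

Corrected query:
SELECT p.name, COUNT(c.id) FROM departments p LEFT JOIN staff c ON c.dept_id = p.id GROUP BY p.name

Result:
name    | COUNT(c.id)
--------+------------
Finance | 0          
HR      | 3          
Legal   | 4          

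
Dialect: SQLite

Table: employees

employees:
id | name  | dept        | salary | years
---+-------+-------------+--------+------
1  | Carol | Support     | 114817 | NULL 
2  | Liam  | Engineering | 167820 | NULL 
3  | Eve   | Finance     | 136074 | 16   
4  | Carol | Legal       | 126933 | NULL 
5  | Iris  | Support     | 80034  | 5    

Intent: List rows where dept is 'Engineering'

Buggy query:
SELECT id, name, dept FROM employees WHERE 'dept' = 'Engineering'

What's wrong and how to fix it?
Bug: 'dept' in single quotes is a string literal, not the column; the comparison is literal-vs-literal and never true

Fix: Remove the quotes around the column name (or use double quotes for an identifier)

Corrected query:
SELECT id, name, dept FROM employees WHERE dept = 'Engineering'

Result:
id | name | dept       
---+------+------------
2  | Liam | Engineering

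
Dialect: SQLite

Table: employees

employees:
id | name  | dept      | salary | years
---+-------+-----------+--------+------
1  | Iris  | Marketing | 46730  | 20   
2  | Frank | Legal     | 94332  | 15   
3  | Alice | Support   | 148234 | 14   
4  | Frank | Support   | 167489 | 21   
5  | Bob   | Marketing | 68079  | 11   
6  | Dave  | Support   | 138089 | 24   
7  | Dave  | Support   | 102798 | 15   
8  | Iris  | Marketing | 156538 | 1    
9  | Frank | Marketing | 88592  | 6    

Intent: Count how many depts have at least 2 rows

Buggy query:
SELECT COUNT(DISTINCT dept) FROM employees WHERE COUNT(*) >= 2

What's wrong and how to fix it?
Bug: WHERE filters individual rows, not groups, so a group-level COUNT is invalid there

Fix: Group first with HAVING COUNT(*) >= 2, then COUNT the resulting groups

Corrected query:
SELECT COUNT(*) FROM (SELECT dept FROM employees GROUP BY dept HAVING COUNT(*) >= 2)

Result:
COUNT(*)
--------
2       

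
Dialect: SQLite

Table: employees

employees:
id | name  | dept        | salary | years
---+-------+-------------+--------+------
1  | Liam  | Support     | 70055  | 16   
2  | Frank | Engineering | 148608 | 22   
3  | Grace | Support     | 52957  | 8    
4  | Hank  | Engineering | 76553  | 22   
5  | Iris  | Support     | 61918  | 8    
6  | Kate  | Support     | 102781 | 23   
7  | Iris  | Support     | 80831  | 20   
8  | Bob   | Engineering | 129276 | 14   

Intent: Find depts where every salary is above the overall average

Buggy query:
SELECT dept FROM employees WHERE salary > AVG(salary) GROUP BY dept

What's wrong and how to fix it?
Bug: WHERE evaluates per row before aggregation, so AVG() is unavailable

Fix: Use a subquery for AVG and a HAVING MIN(...) filter so the condition holds for every row in the group

Corrected query:
SELECT dept FROM employees GROUP BY dept HAVING MIN(salary) > (SELECT AVG(salary) FROM employees)

Result:
(no rows)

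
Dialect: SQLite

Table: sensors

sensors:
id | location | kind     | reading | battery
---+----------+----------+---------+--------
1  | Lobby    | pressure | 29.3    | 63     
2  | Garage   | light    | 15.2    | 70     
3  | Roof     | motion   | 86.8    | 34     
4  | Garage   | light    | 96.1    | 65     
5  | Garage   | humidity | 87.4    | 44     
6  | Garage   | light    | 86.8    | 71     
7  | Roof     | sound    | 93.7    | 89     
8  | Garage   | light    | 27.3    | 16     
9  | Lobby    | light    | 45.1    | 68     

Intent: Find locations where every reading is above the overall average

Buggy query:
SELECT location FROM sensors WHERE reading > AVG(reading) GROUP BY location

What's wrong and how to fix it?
Bug: AVG() is an aggregate; it can't sit directly in WHERE

Fix: Compute the overall average in a scalar subquery and compare each group's MIN against it in HAVING

Corrected query:
SELECT location FROM sensors GROUP BY location HAVING MIN(reading) > (SELECT AVG(reading) FROM sensors)

Result:
location
--------
Roof    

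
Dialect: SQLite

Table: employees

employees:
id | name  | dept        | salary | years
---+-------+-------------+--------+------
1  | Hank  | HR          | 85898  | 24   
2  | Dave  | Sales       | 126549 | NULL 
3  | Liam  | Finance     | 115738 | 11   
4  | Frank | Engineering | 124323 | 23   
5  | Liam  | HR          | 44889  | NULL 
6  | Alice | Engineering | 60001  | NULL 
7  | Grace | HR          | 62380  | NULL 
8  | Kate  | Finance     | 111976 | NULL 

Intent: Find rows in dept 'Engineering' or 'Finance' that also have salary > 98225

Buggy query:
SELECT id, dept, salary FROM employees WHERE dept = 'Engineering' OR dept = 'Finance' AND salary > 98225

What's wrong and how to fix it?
Bug: AND binds tighter than OR, so this parses as dept = 'Engineering' OR (dept = 'Finance' AND salary > 98225)

Fix: Group the OR with parentheses (or use IN), then AND the threshold

Corrected query:
SELECT id, dept, salary FROM employees WHERE (dept = 'Engineering' OR dept = 'Finance') AND salary > 98225

Result:
id | dept        | salary
---+-------------+-------
3  | Finance     | 115738
4  | Engineering | 124323
8  | Finance     | 111976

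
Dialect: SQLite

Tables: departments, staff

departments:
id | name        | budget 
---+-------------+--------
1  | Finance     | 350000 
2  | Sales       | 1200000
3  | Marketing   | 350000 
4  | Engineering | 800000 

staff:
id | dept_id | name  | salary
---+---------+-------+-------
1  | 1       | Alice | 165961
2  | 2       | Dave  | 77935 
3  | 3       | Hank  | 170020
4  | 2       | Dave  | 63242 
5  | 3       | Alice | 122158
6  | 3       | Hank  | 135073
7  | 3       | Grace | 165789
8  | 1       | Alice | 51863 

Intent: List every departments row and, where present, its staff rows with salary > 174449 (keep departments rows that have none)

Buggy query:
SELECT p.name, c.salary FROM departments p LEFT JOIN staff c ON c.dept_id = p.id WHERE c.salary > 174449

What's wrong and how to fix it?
Bug: A WHERE condition on the right-hand table after LEFT JOIN drops unmatched parents

Fix: Move the right-table condition into the ON clause so unmatched parents are kept

Corrected query:
SELECT p.name, c.salary FROM departments p LEFT JOIN staff c ON c.dept_id = p.id AND c.salary > 174449

Result:
name        | salary
------------+-------
Finance     | NULL  
Sales       | NULL  
Marketing   | NULL  
Engineering | NULL  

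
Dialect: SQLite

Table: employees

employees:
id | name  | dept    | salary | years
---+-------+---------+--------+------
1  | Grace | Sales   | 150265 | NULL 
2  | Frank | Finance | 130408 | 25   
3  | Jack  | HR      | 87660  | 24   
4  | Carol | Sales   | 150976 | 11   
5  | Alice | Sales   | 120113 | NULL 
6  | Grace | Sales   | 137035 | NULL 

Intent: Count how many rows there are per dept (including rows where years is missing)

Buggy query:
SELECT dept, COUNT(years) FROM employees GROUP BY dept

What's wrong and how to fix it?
Bug: COUNT(years) skips NULLs, so groups with missing years are undercounted

Fix: Replace COUNT(years) with COUNT(*)

Corrected query:
SELECT dept, COUNT(*) FROM employees GROUP BY dept

Result:
dept    | COUNT(*)
--------+---------
Finance | 1       
HR      | 1       
Sales   | 4       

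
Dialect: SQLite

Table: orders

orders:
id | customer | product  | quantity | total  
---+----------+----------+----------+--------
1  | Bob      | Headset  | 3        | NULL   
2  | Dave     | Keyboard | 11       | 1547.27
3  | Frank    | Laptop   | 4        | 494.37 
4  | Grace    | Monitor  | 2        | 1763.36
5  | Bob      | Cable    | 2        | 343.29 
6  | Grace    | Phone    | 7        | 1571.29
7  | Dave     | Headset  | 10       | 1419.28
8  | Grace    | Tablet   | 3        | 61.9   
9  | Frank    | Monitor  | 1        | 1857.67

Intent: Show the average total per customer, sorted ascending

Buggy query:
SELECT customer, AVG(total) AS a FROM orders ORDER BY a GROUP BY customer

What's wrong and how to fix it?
Bug: ORDER BY appears before GROUP BY; SQL clause order requires GROUP BY first

Fix: Reorder: SELECT … FROM … GROUP BY … ORDER BY …

Corrected query:
SELECT customer, AVG(total) AS a FROM orders GROUP BY customer ORDER BY a

Result:
customer | a          
---------+------------
Bob      | 343.29     
Grace    | 1132.183333
Frank    | 1176.02    
Dave     | 1483.275   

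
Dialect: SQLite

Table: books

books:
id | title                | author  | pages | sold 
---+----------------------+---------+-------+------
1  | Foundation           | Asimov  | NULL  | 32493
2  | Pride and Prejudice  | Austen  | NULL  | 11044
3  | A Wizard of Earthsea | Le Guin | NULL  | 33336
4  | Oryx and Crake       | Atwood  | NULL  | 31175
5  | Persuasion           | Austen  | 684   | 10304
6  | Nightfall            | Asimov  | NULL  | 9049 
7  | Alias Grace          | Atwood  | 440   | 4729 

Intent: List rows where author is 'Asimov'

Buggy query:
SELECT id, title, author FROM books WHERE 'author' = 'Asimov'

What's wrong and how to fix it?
Bug: 'author' in single quotes is a string literal, not the column; the comparison is literal-vs-literal and never true

Fix: Reference the column as author without single quotes

Corrected query:
SELECT id, title, author FROM books WHERE author = 'Asimov'

Result:
id | title      | author
---+------------+-------
1  | Foundation | Asimov
6  | Nightfall  | Asimov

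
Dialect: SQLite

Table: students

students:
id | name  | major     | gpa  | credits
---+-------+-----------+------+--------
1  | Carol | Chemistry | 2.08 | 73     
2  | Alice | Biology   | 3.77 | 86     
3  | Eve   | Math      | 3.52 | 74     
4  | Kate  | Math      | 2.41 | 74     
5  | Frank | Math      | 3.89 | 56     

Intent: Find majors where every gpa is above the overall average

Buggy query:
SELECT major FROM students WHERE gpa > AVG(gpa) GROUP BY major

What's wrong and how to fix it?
Bug: AVG() is an aggregate; it can't sit directly in WHERE

Fix: Compute the overall average in a scalar subquery and compare each group's MIN against it in HAVING

Corrected query:
SELECT major FROM students GROUP BY major HAVING MIN(gpa) > (SELECT AVG(gpa) FROM students)

Result:
major  
-------
Biology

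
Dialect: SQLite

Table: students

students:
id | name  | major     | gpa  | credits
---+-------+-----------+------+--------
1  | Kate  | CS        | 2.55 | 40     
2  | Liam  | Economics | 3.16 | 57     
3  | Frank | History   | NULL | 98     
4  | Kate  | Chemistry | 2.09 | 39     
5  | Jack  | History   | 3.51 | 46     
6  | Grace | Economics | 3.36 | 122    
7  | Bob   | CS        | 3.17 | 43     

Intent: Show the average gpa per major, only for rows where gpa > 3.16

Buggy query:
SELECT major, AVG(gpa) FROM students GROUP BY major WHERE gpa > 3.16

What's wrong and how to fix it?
Bug: WHERE cannot follow GROUP BY

Fix: Place WHERE between FROM and GROUP BY

Corrected query:
SELECT major, AVG(gpa) FROM students WHERE gpa > 3.16 GROUP BY major

Result:
major     | AVG(gpa)
----------+---------
CS        | 3.17    
Economics | 3.36    
History   | 3.51    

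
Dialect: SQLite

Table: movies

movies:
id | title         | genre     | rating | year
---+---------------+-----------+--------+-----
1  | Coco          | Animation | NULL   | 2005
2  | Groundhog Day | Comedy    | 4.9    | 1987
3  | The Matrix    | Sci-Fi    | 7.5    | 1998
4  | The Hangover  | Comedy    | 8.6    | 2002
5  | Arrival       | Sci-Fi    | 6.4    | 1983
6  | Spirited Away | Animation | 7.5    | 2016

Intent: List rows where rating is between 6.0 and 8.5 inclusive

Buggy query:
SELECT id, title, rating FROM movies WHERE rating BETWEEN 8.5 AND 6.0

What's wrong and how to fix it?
Bug: The bounds are reversed; BETWEEN a AND b requires a <= b to match anything

Fix: Write BETWEEN 6.0 AND 8.5

Corrected query:
SELECT id, title, rating FROM movies WHERE rating BETWEEN 6.0 AND 8.5

Result:
id | title         | rating
---+---------------+-------
3  | The Matrix    | 7.5   
5  | Arrival       | 6.4   
6  | Spirited Away | 7.5   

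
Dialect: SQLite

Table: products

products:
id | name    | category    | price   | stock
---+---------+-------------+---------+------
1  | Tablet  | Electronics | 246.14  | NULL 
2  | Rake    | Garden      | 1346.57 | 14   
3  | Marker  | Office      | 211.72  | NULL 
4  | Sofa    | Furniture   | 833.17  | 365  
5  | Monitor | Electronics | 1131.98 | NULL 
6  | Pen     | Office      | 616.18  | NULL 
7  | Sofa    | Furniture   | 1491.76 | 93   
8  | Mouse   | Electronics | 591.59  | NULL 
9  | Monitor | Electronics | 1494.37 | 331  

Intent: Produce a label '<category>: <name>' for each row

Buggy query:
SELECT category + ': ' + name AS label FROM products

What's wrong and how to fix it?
Bug: '+' is numeric addition; on text columns SQLite converts them to 0 instead of concatenating

Fix: Use the || operator for string concatenation

Corrected query:
SELECT category || ': ' || name AS label FROM products

Result:
label               
--------------------
Electronics: Tablet 
Garden: Rake        
Office: Marker      
Furniture: Sofa     
Electronics: Monitor
Office: Pen         
Furniture: Sofa     
Electronics: Mouse  
Electronics: Monitor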